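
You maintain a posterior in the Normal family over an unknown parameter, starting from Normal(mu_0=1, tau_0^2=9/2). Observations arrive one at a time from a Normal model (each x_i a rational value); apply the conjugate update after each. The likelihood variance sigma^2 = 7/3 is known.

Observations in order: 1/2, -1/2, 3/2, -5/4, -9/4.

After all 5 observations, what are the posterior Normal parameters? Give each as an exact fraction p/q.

obs 1: x=1/2 → posterior Normal(55/82, 63/41)
obs 2: x=-1/2 → posterior Normal(7/34, 63/68)
obs 3: x=3/2 → posterior Normal(109/190, 63/95)
obs 4: x=-5/4 → posterior Normal(83/488, 63/122)
obs 5: x=-9/4 → posterior Normal(-40/149, 63/149)

mu_0=-40/149, tau_0^2=63/149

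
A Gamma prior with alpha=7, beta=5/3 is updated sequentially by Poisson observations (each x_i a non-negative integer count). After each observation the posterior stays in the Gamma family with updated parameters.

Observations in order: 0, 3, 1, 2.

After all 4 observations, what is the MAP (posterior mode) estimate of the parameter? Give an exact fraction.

36/17

obs 1: x=0 → posterior Gamma(7, 8/3)
obs 2: x=3 → posterior Gamma(10, 11/3)
obs 3: x=1 → posterior Gamma(11, 14/3)
obs 4: x=2 → posterior Gamma(13, 17/3)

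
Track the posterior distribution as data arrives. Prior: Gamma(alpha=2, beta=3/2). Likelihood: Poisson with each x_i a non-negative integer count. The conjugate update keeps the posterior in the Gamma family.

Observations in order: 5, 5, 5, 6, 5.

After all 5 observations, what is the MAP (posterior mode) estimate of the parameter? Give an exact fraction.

54/13

obs 1: x=5 → posterior Gamma(7, 5/2)
obs 2: x=5 → posterior Gamma(12, 7/2)
obs 3: x=5 → posterior Gamma(17, 9/2)
obs 4: x=6 → posterior Gamma(23, 11/2)
obs 5: x=5 → posterior Gamma(28, 13/2)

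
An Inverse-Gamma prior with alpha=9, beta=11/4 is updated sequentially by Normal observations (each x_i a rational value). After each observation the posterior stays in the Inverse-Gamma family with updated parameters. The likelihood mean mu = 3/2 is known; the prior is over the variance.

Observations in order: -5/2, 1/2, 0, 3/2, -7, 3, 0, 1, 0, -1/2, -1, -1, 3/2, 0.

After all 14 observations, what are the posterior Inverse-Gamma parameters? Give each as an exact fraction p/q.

alpha=16, beta=491/8

obs 1: x=-5/2 → posterior Inverse-Gamma(19/2, 43/4)
obs 2: x=1/2 → posterior Inverse-Gamma(10, 45/4)
obs 3: x=0 → posterior Inverse-Gamma(21/2, 99/8)
obs 4: x=3/2 → posterior Inverse-Gamma(11, 99/8)
obs 5: x=-7 → posterior Inverse-Gamma(23/2, 97/2)
obs 6: x=3 → posterior Inverse-Gamma(12, 397/8)
obs 7: x=0 → posterior Inverse-Gamma(25/2, 203/4)
obs 8: x=1 → posterior Inverse-Gamma(13, 407/8)
obs 9: x=0 → posterior Inverse-Gamma(27/2, 52)
obs 10: x=-1/2 → posterior Inverse-Gamma(14, 54)
obs 11: x=-1 → posterior Inverse-Gamma(29/2, 457/8)
obs 12: x=-1 → posterior Inverse-Gamma(15, 241/4)
obs 13: x=3/2 → posterior Inverse-Gamma(31/2, 241/4)
obs 14: x=0 → posterior Inverse-Gamma(16, 491/8)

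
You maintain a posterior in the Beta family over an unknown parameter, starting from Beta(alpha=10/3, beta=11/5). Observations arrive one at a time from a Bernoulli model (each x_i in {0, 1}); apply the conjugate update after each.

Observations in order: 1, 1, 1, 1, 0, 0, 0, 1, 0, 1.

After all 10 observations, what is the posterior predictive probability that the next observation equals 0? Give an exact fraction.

93/233

obs 1: x=1 → posterior Beta(13/3, 11/5)
obs 2: x=1 → posterior Beta(16/3, 11/5)
obs 3: x=1 → posterior Beta(19/3, 11/5)
obs 4: x=1 → posterior Beta(22/3, 11/5)
obs 5: x=0 → posterior Beta(22/3, 16/5)
obs 6: x=0 → posterior Beta(22/3, 21/5)
obs 7: x=0 → posterior Beta(22/3, 26/5)
obs 8: x=1 → posterior Beta(25/3, 26/5)
obs 9: x=0 → posterior Beta(25/3, 31/5)
obs 10: x=1 → posterior Beta(28/3, 31/5)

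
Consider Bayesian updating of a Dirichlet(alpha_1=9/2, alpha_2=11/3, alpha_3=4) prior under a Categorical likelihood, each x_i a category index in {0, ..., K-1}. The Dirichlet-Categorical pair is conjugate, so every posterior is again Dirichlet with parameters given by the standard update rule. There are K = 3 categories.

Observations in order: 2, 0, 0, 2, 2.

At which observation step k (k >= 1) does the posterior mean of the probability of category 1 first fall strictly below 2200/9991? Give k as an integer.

obs 1: x=2 → posterior Dirichlet(9/2, 11/3, 5)
obs 2: x=0 → posterior Dirichlet(11/2, 11/3, 5)
obs 3: x=0 → posterior Dirichlet(13/2, 11/3, 5)
obs 4: x=2 → posterior Dirichlet(13/2, 11/3, 6)
obs 5: x=2 → posterior Dirichlet(13/2, 11/3, 7)

k = 5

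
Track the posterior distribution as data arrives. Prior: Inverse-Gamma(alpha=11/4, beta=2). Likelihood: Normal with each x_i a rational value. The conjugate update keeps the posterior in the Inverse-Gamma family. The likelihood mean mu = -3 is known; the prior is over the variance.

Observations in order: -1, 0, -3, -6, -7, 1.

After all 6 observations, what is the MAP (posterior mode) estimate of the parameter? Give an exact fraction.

obs 1: x=-1 → posterior Inverse-Gamma(13/4, 4)
obs 2: x=0 → posterior Inverse-Gamma(15/4, 17/2)
obs 3: x=-3 → posterior Inverse-Gamma(17/4, 17/2)
obs 4: x=-6 → posterior Inverse-Gamma(19/4, 13)
obs 5: x=-7 → posterior Inverse-Gamma(21/4, 21)
obs 6: x=1 → posterior Inverse-Gamma(23/4, 29)

116/27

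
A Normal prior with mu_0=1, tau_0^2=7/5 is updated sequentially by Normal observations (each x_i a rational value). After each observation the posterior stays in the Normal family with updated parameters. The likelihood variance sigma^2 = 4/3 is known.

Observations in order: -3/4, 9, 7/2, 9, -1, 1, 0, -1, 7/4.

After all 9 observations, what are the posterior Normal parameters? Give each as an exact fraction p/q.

mu_0=943/418, tau_0^2=28/209

obs 1: x=-3/4 → posterior Normal(17/164, 28/41)
obs 2: x=9 → posterior Normal(773/248, 14/31)
obs 3: x=7/2 → posterior Normal(1067/332, 28/83)
obs 4: x=9 → posterior Normal(1823/416, 7/26)
obs 5: x=-1 → posterior Normal(1739/500, 28/125)
obs 6: x=1 → posterior Normal(1823/584, 14/73)
obs 7: x=0 → posterior Normal(1823/668, 28/167)
obs 8: x=-1 → posterior Normal(37/16, 7/47)
obs 9: x=7/4 → posterior Normal(943/418, 28/209)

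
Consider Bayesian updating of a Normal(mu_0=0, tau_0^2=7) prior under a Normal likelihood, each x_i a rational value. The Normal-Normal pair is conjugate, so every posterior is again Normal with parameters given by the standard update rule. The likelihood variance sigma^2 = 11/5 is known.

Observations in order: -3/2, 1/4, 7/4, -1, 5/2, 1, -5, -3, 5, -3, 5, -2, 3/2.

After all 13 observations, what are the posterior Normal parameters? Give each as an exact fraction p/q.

obs 1: x=-3/2 → posterior Normal(-105/92, 77/46)
obs 2: x=1/4 → posterior Normal(-175/324, 77/81)
obs 3: x=7/4 → posterior Normal(35/232, 77/116)
obs 4: x=-1 → posterior Normal(-35/302, 77/151)
obs 5: x=5/2 → posterior Normal(35/93, 77/186)
obs 6: x=1 → posterior Normal(105/221, 77/221)
obs 7: x=-5 → posterior Normal(-35/128, 77/256)
obs 8: x=-3 → posterior Normal(-175/291, 77/291)
obs 9: x=5 → posterior Normal(0, 77/326)
obs 10: x=-3 → posterior Normal(-105/361, 77/361)
obs 11: x=5 → posterior Normal(35/198, 7/36)
obs 12: x=-2 → posterior Normal(0, 77/431)
obs 13: x=3/2 → posterior Normal(105/932, 77/466)

mu_0=105/932, tau_0^2=77/466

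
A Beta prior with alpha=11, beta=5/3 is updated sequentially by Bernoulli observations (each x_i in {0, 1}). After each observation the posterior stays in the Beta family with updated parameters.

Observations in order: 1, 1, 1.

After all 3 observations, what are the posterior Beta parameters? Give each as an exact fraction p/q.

obs 1: x=1 → posterior Beta(12, 5/3)
obs 2: x=1 → posterior Beta(13, 5/3)
obs 3: x=1 → posterior Beta(14, 5/3)

alpha=14, beta=5/3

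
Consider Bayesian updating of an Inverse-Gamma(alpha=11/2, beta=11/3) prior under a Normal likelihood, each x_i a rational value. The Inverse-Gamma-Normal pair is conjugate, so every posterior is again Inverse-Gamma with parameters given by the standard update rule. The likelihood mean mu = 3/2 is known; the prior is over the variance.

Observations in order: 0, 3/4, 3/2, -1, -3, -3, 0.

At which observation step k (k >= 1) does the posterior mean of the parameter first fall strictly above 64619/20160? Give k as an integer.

k = 6

obs 1: x=0 → posterior Inverse-Gamma(6, 115/24)
obs 2: x=3/4 → posterior Inverse-Gamma(13/2, 487/96)
obs 3: x=3/2 → posterior Inverse-Gamma(7, 487/96)
obs 4: x=-1 → posterior Inverse-Gamma(15/2, 787/96)
obs 5: x=-3 → posterior Inverse-Gamma(8, 1759/96)
obs 6: x=-3 → posterior Inverse-Gamma(17/2, 2731/96)
obs 7: x=0 → posterior Inverse-Gamma(9, 2839/96)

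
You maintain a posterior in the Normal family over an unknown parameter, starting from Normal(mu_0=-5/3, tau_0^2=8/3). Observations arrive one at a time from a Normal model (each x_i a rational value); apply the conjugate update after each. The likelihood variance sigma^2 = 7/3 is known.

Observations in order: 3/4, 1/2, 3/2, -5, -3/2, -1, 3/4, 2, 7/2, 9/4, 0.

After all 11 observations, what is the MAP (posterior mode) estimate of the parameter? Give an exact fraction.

obs 1: x=3/4 → posterior Normal(-17/45, 56/45)
obs 2: x=1/2 → posterior Normal(-5/69, 56/69)
obs 3: x=3/2 → posterior Normal(1/3, 56/93)
obs 4: x=-5 → posterior Normal(-89/117, 56/117)
obs 5: x=-3/2 → posterior Normal(-125/141, 56/141)
obs 6: x=-1 → posterior Normal(-149/165, 56/165)
obs 7: x=3/4 → posterior Normal(-131/189, 8/27)
obs 8: x=2 → posterior Normal(-83/213, 56/213)
obs 9: x=7/2 → posterior Normal(1/237, 56/237)
obs 10: x=9/4 → posterior Normal(55/261, 56/261)
obs 11: x=0 → posterior Normal(11/57, 56/285)

11/57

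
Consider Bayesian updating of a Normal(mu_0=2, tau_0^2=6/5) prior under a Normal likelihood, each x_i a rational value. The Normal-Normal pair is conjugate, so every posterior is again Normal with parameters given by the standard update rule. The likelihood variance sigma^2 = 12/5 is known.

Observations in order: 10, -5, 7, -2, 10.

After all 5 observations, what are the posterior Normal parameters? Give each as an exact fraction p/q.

mu_0=24/7, tau_0^2=12/35

obs 1: x=10 → posterior Normal(14/3, 4/5)
obs 2: x=-5 → posterior Normal(9/4, 3/5)
obs 3: x=7 → posterior Normal(16/5, 12/25)
obs 4: x=-2 → posterior Normal(7/3, 2/5)
obs 5: x=10 → posterior Normal(24/7, 12/35)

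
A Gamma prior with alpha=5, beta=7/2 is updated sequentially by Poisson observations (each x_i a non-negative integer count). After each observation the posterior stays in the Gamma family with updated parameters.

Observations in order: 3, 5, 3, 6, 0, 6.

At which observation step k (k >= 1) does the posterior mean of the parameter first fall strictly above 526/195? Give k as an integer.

obs 1: x=3 → posterior Gamma(8, 9/2)
obs 2: x=5 → posterior Gamma(13, 11/2)
obs 3: x=3 → posterior Gamma(16, 13/2)
obs 4: x=6 → posterior Gamma(22, 15/2)
obs 5: x=0 → posterior Gamma(22, 17/2)
obs 6: x=6 → posterior Gamma(28, 19/2)

k = 4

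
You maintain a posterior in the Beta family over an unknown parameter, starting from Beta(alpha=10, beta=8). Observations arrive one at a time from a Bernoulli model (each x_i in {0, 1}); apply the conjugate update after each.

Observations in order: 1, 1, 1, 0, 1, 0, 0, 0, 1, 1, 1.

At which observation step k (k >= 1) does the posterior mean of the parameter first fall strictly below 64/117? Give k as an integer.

k = 8

obs 1: x=1 → posterior Beta(11, 8)
obs 2: x=1 → posterior Beta(12, 8)
obs 3: x=1 → posterior Beta(13, 8)
obs 4: x=0 → posterior Beta(13, 9)
obs 5: x=1 → posterior Beta(14, 9)
obs 6: x=0 → posterior Beta(14, 10)
obs 7: x=0 → posterior Beta(14, 11)
obs 8: x=0 → posterior Beta(14, 12)
obs 9: x=1 → posterior Beta(15, 12)
obs 10: x=1 → posterior Beta(16, 12)
obs 11: x=1 → posterior Beta(17, 12)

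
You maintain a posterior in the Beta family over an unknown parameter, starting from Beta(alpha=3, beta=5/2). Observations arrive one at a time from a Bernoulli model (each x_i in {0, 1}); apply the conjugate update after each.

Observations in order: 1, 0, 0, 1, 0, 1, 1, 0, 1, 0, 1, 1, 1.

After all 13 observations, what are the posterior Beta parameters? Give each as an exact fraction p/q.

obs 1: x=1 → posterior Beta(4, 5/2)
obs 2: x=0 → posterior Beta(4, 7/2)
obs 3: x=0 → posterior Beta(4, 9/2)
obs 4: x=1 → posterior Beta(5, 9/2)
obs 5: x=0 → posterior Beta(5, 11/2)
obs 6: x=1 → posterior Beta(6, 11/2)
obs 7: x=1 → posterior Beta(7, 11/2)
obs 8: x=0 → posterior Beta(7, 13/2)
obs 9: x=1 → posterior Beta(8, 13/2)
obs 10: x=0 → posterior Beta(8, 15/2)
obs 11: x=1 → posterior Beta(9, 15/2)
obs 12: x=1 → posterior Beta(10, 15/2)
obs 13: x=1 → posterior Beta(11, 15/2)

alpha=11, beta=15/2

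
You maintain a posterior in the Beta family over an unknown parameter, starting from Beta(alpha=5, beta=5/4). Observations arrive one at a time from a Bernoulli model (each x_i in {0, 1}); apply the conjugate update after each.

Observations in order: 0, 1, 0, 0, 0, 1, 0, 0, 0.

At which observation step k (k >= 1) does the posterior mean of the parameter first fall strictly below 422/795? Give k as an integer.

k = 7

obs 1: x=0 → posterior Beta(5, 9/4)
obs 2: x=1 → posterior Beta(6, 9/4)
obs 3: x=0 → posterior Beta(6, 13/4)
obs 4: x=0 → posterior Beta(6, 17/4)
obs 5: x=0 → posterior Beta(6, 21/4)
obs 6: x=1 → posterior Beta(7, 21/4)
obs 7: x=0 → posterior Beta(7, 25/4)
obs 8: x=0 → posterior Beta(7, 29/4)
obs 9: x=0 → posterior Beta(7, 33/4)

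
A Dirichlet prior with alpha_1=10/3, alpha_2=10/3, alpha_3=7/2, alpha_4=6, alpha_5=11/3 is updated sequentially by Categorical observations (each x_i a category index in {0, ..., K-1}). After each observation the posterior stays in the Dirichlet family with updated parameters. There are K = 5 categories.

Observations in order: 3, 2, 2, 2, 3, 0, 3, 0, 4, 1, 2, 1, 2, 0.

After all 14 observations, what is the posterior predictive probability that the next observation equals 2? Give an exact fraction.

51/203

obs 1: x=3 → posterior Dirichlet(10/3, 10/3, 7/2, 7, 11/3)
obs 2: x=2 → posterior Dirichlet(10/3, 10/3, 9/2, 7, 11/3)
obs 3: x=2 → posterior Dirichlet(10/3, 10/3, 11/2, 7, 11/3)
obs 4: x=2 → posterior Dirichlet(10/3, 10/3, 13/2, 7, 11/3)
obs 5: x=3 → posterior Dirichlet(10/3, 10/3, 13/2, 8, 11/3)
obs 6: x=0 → posterior Dirichlet(13/3, 10/3, 13/2, 8, 11/3)
obs 7: x=3 → posterior Dirichlet(13/3, 10/3, 13/2, 9, 11/3)
obs 8: x=0 → posterior Dirichlet(16/3, 10/3, 13/2, 9, 11/3)
obs 9: x=4 → posterior Dirichlet(16/3, 10/3, 13/2, 9, 14/3)
obs 10: x=1 → posterior Dirichlet(16/3, 13/3, 13/2, 9, 14/3)
obs 11: x=2 → posterior Dirichlet(16/3, 13/3, 15/2, 9, 14/3)
obs 12: x=1 → posterior Dirichlet(16/3, 16/3, 15/2, 9, 14/3)
obs 13: x=2 → posterior Dirichlet(16/3, 16/3, 17/2, 9, 14/3)
obs 14: x=0 → posterior Dirichlet(19/3, 16/3, 17/2, 9, 14/3)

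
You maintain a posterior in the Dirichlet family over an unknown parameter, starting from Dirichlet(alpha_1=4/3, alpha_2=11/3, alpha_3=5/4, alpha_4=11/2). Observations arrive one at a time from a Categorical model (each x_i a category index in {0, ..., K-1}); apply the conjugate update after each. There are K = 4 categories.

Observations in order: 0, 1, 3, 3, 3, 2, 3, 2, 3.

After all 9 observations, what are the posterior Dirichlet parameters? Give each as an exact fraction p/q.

obs 1: x=0 → posterior Dirichlet(7/3, 11/3, 5/4, 11/2)
obs 2: x=1 → posterior Dirichlet(7/3, 14/3, 5/4, 11/2)
obs 3: x=3 → posterior Dirichlet(7/3, 14/3, 5/4, 13/2)
obs 4: x=3 → posterior Dirichlet(7/3, 14/3, 5/4, 15/2)
obs 5: x=3 → posterior Dirichlet(7/3, 14/3, 5/4, 17/2)
obs 6: x=2 → posterior Dirichlet(7/3, 14/3, 9/4, 17/2)
obs 7: x=3 → posterior Dirichlet(7/3, 14/3, 9/4, 19/2)
obs 8: x=2 → posterior Dirichlet(7/3, 14/3, 13/4, 19/2)
obs 9: x=3 → posterior Dirichlet(7/3, 14/3, 13/4, 21/2)

alpha_1=7/3, alpha_2=14/3, alpha_3=13/4, alpha_4=21/2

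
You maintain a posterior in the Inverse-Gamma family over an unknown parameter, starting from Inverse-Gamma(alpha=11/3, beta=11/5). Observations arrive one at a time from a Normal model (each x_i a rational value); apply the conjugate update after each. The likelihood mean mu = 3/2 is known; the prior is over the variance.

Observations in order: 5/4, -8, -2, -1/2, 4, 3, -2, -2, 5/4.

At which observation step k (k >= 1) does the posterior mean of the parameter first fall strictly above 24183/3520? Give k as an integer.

k = 2

obs 1: x=5/4 → posterior Inverse-Gamma(25/6, 357/160)
obs 2: x=-8 → posterior Inverse-Gamma(14/3, 7577/160)
obs 3: x=-2 → posterior Inverse-Gamma(31/6, 8557/160)
obs 4: x=-1/2 → posterior Inverse-Gamma(17/3, 8877/160)
obs 5: x=4 → posterior Inverse-Gamma(37/6, 9377/160)
obs 6: x=3 → posterior Inverse-Gamma(20/3, 9557/160)
obs 7: x=-2 → posterior Inverse-Gamma(43/6, 10537/160)
obs 8: x=-2 → posterior Inverse-Gamma(23/3, 11517/160)
obs 9: x=5/4 → posterior Inverse-Gamma(49/6, 5761/80)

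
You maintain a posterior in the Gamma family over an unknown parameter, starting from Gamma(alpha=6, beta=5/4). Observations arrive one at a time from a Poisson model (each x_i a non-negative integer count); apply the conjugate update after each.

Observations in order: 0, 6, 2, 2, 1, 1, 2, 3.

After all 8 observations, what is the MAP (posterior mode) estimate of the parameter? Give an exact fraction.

obs 1: x=0 → posterior Gamma(6, 9/4)
obs 2: x=6 → posterior Gamma(12, 13/4)
obs 3: x=2 → posterior Gamma(14, 17/4)
obs 4: x=2 → posterior Gamma(16, 21/4)
obs 5: x=1 → posterior Gamma(17, 25/4)
obs 6: x=1 → posterior Gamma(18, 29/4)
obs 7: x=2 → posterior Gamma(20, 33/4)
obs 8: x=3 → posterior Gamma(23, 37/4)

88/37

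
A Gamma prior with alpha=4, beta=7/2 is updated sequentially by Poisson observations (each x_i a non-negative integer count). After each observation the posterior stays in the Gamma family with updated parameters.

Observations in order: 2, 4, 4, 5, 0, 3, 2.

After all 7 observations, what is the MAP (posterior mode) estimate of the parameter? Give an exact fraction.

obs 1: x=2 → posterior Gamma(6, 9/2)
obs 2: x=4 → posterior Gamma(10, 11/2)
obs 3: x=4 → posterior Gamma(14, 13/2)
obs 4: x=5 → posterior Gamma(19, 15/2)
obs 5: x=0 → posterior Gamma(19, 17/2)
obs 6: x=3 → posterior Gamma(22, 19/2)
obs 7: x=2 → posterior Gamma(24, 21/2)

46/21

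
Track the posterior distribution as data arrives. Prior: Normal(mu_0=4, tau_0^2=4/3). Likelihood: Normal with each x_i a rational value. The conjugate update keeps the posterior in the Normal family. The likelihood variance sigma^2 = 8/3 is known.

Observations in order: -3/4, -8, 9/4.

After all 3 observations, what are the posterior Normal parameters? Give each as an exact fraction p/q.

obs 1: x=-3/4 → posterior Normal(29/12, 8/9)
obs 2: x=-8 → posterior Normal(-3/16, 2/3)
obs 3: x=9/4 → posterior Normal(3/10, 8/15)

mu_0=3/10, tau_0^2=8/15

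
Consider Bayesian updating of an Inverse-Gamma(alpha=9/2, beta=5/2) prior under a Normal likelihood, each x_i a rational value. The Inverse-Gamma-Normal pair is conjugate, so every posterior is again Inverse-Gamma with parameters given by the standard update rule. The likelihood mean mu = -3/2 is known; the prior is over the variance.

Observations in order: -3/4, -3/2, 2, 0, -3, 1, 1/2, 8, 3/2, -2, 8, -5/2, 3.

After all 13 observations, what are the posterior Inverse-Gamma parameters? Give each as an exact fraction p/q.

alpha=11, beta=3897/32

obs 1: x=-3/4 → posterior Inverse-Gamma(5, 89/32)
obs 2: x=-3/2 → posterior Inverse-Gamma(11/2, 89/32)
obs 3: x=2 → posterior Inverse-Gamma(6, 285/32)
obs 4: x=0 → posterior Inverse-Gamma(13/2, 321/32)
obs 5: x=-3 → posterior Inverse-Gamma(7, 357/32)
obs 6: x=1 → posterior Inverse-Gamma(15/2, 457/32)
obs 7: x=1/2 → posterior Inverse-Gamma(8, 521/32)
obs 8: x=8 → posterior Inverse-Gamma(17/2, 1965/32)
obs 9: x=3/2 → posterior Inverse-Gamma(9, 2109/32)
obs 10: x=-2 → posterior Inverse-Gamma(19/2, 2113/32)
obs 11: x=8 → posterior Inverse-Gamma(10, 3557/32)
obs 12: x=-5/2 → posterior Inverse-Gamma(21/2, 3573/32)
obs 13: x=3 → posterior Inverse-Gamma(11, 3897/32)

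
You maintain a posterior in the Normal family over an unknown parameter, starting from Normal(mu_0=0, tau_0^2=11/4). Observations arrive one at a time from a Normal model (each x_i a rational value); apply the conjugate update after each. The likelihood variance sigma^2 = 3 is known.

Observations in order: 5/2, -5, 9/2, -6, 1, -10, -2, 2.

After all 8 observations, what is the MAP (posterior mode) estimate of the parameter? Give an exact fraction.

-143/100

obs 1: x=5/2 → posterior Normal(55/46, 33/23)
obs 2: x=-5 → posterior Normal(-55/68, 33/34)
obs 3: x=9/2 → posterior Normal(22/45, 11/15)
obs 4: x=-6 → posterior Normal(-11/14, 33/56)
obs 5: x=1 → posterior Normal(-33/67, 33/67)
obs 6: x=-10 → posterior Normal(-11/6, 11/26)
obs 7: x=-2 → posterior Normal(-165/89, 33/89)
obs 8: x=2 → posterior Normal(-143/100, 33/100)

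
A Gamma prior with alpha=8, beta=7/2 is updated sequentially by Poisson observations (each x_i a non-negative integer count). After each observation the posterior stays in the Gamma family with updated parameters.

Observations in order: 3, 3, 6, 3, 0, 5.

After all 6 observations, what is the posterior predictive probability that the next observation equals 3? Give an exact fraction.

2962230213415473124130648670480693854240/13921950867351492301560154000698109963803

obs 1: x=3 → posterior Gamma(11, 9/2)
obs 2: x=3 → posterior Gamma(14, 11/2)
obs 3: x=6 → posterior Gamma(20, 13/2)
obs 4: x=3 → posterior Gamma(23, 15/2)
obs 5: x=0 → posterior Gamma(23, 17/2)
obs 6: x=5 → posterior Gamma(28, 19/2)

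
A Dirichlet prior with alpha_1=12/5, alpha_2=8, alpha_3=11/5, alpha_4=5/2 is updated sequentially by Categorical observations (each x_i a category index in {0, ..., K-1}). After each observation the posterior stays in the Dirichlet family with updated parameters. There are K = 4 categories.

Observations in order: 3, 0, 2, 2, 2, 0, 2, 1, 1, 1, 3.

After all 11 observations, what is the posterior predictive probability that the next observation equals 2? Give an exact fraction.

62/261

obs 1: x=3 → posterior Dirichlet(12/5, 8, 11/5, 7/2)
obs 2: x=0 → posterior Dirichlet(17/5, 8, 11/5, 7/2)
obs 3: x=2 → posterior Dirichlet(17/5, 8, 16/5, 7/2)
obs 4: x=2 → posterior Dirichlet(17/5, 8, 21/5, 7/2)
obs 5: x=2 → posterior Dirichlet(17/5, 8, 26/5, 7/2)
obs 6: x=0 → posterior Dirichlet(22/5, 8, 26/5, 7/2)
obs 7: x=2 → posterior Dirichlet(22/5, 8, 31/5, 7/2)
obs 8: x=1 → posterior Dirichlet(22/5, 9, 31/5, 7/2)
obs 9: x=1 → posterior Dirichlet(22/5, 10, 31/5, 7/2)
obs 10: x=1 → posterior Dirichlet(22/5, 11, 31/5, 7/2)
obs 11: x=3 → posterior Dirichlet(22/5, 11, 31/5, 9/2)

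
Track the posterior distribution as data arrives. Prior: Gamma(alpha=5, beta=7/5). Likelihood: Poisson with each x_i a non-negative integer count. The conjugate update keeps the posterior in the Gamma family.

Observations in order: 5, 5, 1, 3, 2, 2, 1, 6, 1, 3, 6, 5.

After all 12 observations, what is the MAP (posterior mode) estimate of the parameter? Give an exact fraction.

obs 1: x=5 → posterior Gamma(10, 12/5)
obs 2: x=5 → posterior Gamma(15, 17/5)
obs 3: x=1 → posterior Gamma(16, 22/5)
obs 4: x=3 → posterior Gamma(19, 27/5)
obs 5: x=2 → posterior Gamma(21, 32/5)
obs 6: x=2 → posterior Gamma(23, 37/5)
obs 7: x=1 → posterior Gamma(24, 42/5)
obs 8: x=6 → posterior Gamma(30, 47/5)
obs 9: x=1 → posterior Gamma(31, 52/5)
obs 10: x=3 → posterior Gamma(34, 57/5)
obs 11: x=6 → posterior Gamma(40, 62/5)
obs 12: x=5 → posterior Gamma(45, 67/5)

220/67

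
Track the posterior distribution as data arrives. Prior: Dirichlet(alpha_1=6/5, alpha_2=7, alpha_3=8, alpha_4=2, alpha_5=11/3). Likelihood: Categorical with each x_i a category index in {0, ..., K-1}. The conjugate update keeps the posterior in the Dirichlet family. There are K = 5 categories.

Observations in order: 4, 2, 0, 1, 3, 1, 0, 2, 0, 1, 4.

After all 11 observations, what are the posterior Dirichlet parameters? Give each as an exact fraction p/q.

obs 1: x=4 → posterior Dirichlet(6/5, 7, 8, 2, 14/3)
obs 2: x=2 → posterior Dirichlet(6/5, 7, 9, 2, 14/3)
obs 3: x=0 → posterior Dirichlet(11/5, 7, 9, 2, 14/3)
obs 4: x=1 → posterior Dirichlet(11/5, 8, 9, 2, 14/3)
obs 5: x=3 → posterior Dirichlet(11/5, 8, 9, 3, 14/3)
obs 6: x=1 → posterior Dirichlet(11/5, 9, 9, 3, 14/3)
obs 7: x=0 → posterior Dirichlet(16/5, 9, 9, 3, 14/3)
obs 8: x=2 → posterior Dirichlet(16/5, 9, 10, 3, 14/3)
obs 9: x=0 → posterior Dirichlet(21/5, 9, 10, 3, 14/3)
obs 10: x=1 → posterior Dirichlet(21/5, 10, 10, 3, 14/3)
obs 11: x=4 → posterior Dirichlet(21/5, 10, 10, 3, 17/3)

alpha_1=21/5, alpha_2=10, alpha_3=10, alpha_4=3, alpha_5=17/3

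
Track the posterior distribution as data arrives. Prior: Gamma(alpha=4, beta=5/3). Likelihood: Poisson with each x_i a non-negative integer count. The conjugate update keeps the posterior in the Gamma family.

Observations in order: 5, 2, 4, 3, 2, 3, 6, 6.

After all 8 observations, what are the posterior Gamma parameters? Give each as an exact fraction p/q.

obs 1: x=5 → posterior Gamma(9, 8/3)
obs 2: x=2 → posterior Gamma(11, 11/3)
obs 3: x=4 → posterior Gamma(15, 14/3)
obs 4: x=3 → posterior Gamma(18, 17/3)
obs 5: x=2 → posterior Gamma(20, 20/3)
obs 6: x=3 → posterior Gamma(23, 23/3)
obs 7: x=6 → posterior Gamma(29, 26/3)
obs 8: x=6 → posterior Gamma(35, 29/3)

alpha=35, beta=29/3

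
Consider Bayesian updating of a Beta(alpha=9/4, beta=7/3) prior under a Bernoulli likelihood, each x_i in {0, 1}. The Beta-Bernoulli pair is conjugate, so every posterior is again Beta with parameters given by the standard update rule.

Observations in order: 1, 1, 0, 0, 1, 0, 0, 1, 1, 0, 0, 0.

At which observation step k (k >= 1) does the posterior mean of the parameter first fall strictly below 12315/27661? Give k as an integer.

obs 1: x=1 → posterior Beta(13/4, 7/3)
obs 2: x=1 → posterior Beta(17/4, 7/3)
obs 3: x=0 → posterior Beta(17/4, 10/3)
obs 4: x=0 → posterior Beta(17/4, 13/3)
obs 5: x=1 → posterior Beta(21/4, 13/3)
obs 6: x=0 → posterior Beta(21/4, 16/3)
obs 7: x=0 → posterior Beta(21/4, 19/3)
obs 8: x=1 → posterior Beta(25/4, 19/3)
obs 9: x=1 → posterior Beta(29/4, 19/3)
obs 10: x=0 → posterior Beta(29/4, 22/3)
obs 11: x=0 → posterior Beta(29/4, 25/3)
obs 12: x=0 → posterior Beta(29/4, 28/3)

k = 12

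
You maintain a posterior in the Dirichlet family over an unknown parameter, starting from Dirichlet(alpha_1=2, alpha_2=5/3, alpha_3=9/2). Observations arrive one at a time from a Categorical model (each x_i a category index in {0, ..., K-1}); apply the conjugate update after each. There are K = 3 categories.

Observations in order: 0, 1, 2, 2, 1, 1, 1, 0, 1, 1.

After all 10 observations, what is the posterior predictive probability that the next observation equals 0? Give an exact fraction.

24/109

obs 1: x=0 → posterior Dirichlet(3, 5/3, 9/2)
obs 2: x=1 → posterior Dirichlet(3, 8/3, 9/2)
obs 3: x=2 → posterior Dirichlet(3, 8/3, 11/2)
obs 4: x=2 → posterior Dirichlet(3, 8/3, 13/2)
obs 5: x=1 → posterior Dirichlet(3, 11/3, 13/2)
obs 6: x=1 → posterior Dirichlet(3, 14/3, 13/2)
obs 7: x=1 → posterior Dirichlet(3, 17/3, 13/2)
obs 8: x=0 → posterior Dirichlet(4, 17/3, 13/2)
obs 9: x=1 → posterior Dirichlet(4, 20/3, 13/2)
obs 10: x=1 → posterior Dirichlet(4, 23/3, 13/2)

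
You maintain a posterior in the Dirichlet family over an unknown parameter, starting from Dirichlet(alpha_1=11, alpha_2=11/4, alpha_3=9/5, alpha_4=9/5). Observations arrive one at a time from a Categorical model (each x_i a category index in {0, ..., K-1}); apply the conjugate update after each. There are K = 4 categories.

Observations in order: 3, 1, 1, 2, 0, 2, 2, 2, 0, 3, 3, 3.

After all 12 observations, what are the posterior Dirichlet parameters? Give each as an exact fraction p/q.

obs 1: x=3 → posterior Dirichlet(11, 11/4, 9/5, 14/5)
obs 2: x=1 → posterior Dirichlet(11, 15/4, 9/5, 14/5)
obs 3: x=1 → posterior Dirichlet(11, 19/4, 9/5, 14/5)
obs 4: x=2 → posterior Dirichlet(11, 19/4, 14/5, 14/5)
obs 5: x=0 → posterior Dirichlet(12, 19/4, 14/5, 14/5)
obs 6: x=2 → posterior Dirichlet(12, 19/4, 19/5, 14/5)
obs 7: x=2 → posterior Dirichlet(12, 19/4, 24/5, 14/5)
obs 8: x=2 → posterior Dirichlet(12, 19/4, 29/5, 14/5)
obs 9: x=0 → posterior Dirichlet(13, 19/4, 29/5, 14/5)
obs 10: x=3 → posterior Dirichlet(13, 19/4, 29/5, 19/5)
obs 11: x=3 → posterior Dirichlet(13, 19/4, 29/5, 24/5)
obs 12: x=3 → posterior Dirichlet(13, 19/4, 29/5, 29/5)

alpha_1=13, alpha_2=19/4, alpha_3=29/5, alpha_4=29/5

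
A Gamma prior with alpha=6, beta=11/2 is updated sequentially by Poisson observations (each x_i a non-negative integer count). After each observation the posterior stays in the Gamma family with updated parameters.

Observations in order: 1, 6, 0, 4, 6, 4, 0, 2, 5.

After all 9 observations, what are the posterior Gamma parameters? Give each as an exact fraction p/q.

alpha=34, beta=29/2

obs 1: x=1 → posterior Gamma(7, 13/2)
obs 2: x=6 → posterior Gamma(13, 15/2)
obs 3: x=0 → posterior Gamma(13, 17/2)
obs 4: x=4 → posterior Gamma(17, 19/2)
obs 5: x=6 → posterior Gamma(23, 21/2)
obs 6: x=4 → posterior Gamma(27, 23/2)
obs 7: x=0 → posterior Gamma(27, 25/2)
obs 8: x=2 → posterior Gamma(29, 27/2)
obs 9: x=5 → posterior Gamma(34, 29/2)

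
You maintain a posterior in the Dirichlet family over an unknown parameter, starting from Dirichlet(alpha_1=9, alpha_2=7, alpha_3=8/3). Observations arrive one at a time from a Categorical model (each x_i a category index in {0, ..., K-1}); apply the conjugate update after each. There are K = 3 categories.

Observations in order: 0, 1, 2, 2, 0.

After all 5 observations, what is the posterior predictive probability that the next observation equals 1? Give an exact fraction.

obs 1: x=0 → posterior Dirichlet(10, 7, 8/3)
obs 2: x=1 → posterior Dirichlet(10, 8, 8/3)
obs 3: x=2 → posterior Dirichlet(10, 8, 11/3)
obs 4: x=2 → posterior Dirichlet(10, 8, 14/3)
obs 5: x=0 → posterior Dirichlet(11, 8, 14/3)

24/71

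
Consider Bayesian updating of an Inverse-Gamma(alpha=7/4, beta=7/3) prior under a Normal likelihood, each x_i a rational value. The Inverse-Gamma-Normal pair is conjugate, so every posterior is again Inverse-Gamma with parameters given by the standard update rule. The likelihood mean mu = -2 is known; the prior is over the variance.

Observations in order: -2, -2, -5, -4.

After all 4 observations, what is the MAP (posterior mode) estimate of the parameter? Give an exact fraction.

106/57

obs 1: x=-2 → posterior Inverse-Gamma(9/4, 7/3)
obs 2: x=-2 → posterior Inverse-Gamma(11/4, 7/3)
obs 3: x=-5 → posterior Inverse-Gamma(13/4, 41/6)
obs 4: x=-4 → posterior Inverse-Gamma(15/4, 53/6)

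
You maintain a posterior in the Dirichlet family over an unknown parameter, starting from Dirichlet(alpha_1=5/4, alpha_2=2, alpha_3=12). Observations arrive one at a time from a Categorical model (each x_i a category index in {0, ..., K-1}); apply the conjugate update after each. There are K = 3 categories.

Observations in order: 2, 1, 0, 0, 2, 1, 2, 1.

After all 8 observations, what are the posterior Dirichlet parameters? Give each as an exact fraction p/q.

obs 1: x=2 → posterior Dirichlet(5/4, 2, 13)
obs 2: x=1 → posterior Dirichlet(5/4, 3, 13)
obs 3: x=0 → posterior Dirichlet(9/4, 3, 13)
obs 4: x=0 → posterior Dirichlet(13/4, 3, 13)
obs 5: x=2 → posterior Dirichlet(13/4, 3, 14)
obs 6: x=1 → posterior Dirichlet(13/4, 4, 14)
obs 7: x=2 → posterior Dirichlet(13/4, 4, 15)
obs 8: x=1 → posterior Dirichlet(13/4, 5, 15)

alpha_1=13/4, alpha_2=5, alpha_3=15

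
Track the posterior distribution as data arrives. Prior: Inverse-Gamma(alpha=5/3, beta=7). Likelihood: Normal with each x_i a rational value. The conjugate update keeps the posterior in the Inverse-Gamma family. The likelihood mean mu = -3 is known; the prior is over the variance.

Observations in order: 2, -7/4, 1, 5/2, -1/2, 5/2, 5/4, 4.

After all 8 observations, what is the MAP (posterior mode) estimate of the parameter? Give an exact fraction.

obs 1: x=2 → posterior Inverse-Gamma(13/6, 39/2)
obs 2: x=-7/4 → posterior Inverse-Gamma(8/3, 649/32)
obs 3: x=1 → posterior Inverse-Gamma(19/6, 905/32)
obs 4: x=5/2 → posterior Inverse-Gamma(11/3, 1389/32)
obs 5: x=-1/2 → posterior Inverse-Gamma(25/6, 1489/32)
obs 6: x=5/2 → posterior Inverse-Gamma(14/3, 1973/32)
obs 7: x=5/4 → posterior Inverse-Gamma(31/6, 1131/16)
obs 8: x=4 → posterior Inverse-Gamma(17/3, 1523/16)

4569/320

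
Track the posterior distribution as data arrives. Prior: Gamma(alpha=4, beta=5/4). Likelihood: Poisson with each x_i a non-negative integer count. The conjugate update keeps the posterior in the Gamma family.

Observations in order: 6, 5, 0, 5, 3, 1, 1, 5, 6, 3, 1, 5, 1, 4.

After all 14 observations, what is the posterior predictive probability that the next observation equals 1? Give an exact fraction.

1477684566913574977524854965800209232581570212838816540326741355645734934831322079216104008/11498499750090921648078612093292197437812083223843631878171578364344895817339420318603515625

obs 1: x=6 → posterior Gamma(10, 9/4)
obs 2: x=5 → posterior Gamma(15, 13/4)
obs 3: x=0 → posterior Gamma(15, 17/4)
obs 4: x=5 → posterior Gamma(20, 21/4)
obs 5: x=3 → posterior Gamma(23, 25/4)
obs 6: x=1 → posterior Gamma(24, 29/4)
obs 7: x=1 → posterior Gamma(25, 33/4)
obs 8: x=5 → posterior Gamma(30, 37/4)
obs 9: x=6 → posterior Gamma(36, 41/4)
obs 10: x=3 → posterior Gamma(39, 45/4)
obs 11: x=1 → posterior Gamma(40, 49/4)
obs 12: x=5 → posterior Gamma(45, 53/4)
obs 13: x=1 → posterior Gamma(46, 57/4)
obs 14: x=4 → posterior Gamma(50, 61/4)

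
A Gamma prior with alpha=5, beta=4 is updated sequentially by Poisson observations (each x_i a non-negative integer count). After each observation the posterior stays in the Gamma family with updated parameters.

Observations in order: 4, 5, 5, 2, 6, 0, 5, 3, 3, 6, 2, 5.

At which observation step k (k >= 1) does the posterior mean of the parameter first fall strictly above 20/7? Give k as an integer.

k = 5

obs 1: x=4 → posterior Gamma(9, 5)
obs 2: x=5 → posterior Gamma(14, 6)
obs 3: x=5 → posterior Gamma(19, 7)
obs 4: x=2 → posterior Gamma(21, 8)
obs 5: x=6 → posterior Gamma(27, 9)
obs 6: x=0 → posterior Gamma(27, 10)
obs 7: x=5 → posterior Gamma(32, 11)
obs 8: x=3 → posterior Gamma(35, 12)
obs 9: x=3 → posterior Gamma(38, 13)
obs 10: x=6 → posterior Gamma(44, 14)
obs 11: x=2 → posterior Gamma(46, 15)
obs 12: x=5 → posterior Gamma(51, 16)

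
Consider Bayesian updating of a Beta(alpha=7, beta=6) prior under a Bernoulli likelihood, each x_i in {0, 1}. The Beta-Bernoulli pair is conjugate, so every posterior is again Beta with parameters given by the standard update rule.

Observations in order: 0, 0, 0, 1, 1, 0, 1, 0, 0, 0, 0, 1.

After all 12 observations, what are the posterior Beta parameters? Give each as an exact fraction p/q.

alpha=11, beta=14

obs 1: x=0 → posterior Beta(7, 7)
obs 2: x=0 → posterior Beta(7, 8)
obs 3: x=0 → posterior Beta(7, 9)
obs 4: x=1 → posterior Beta(8, 9)
obs 5: x=1 → posterior Beta(9, 9)
obs 6: x=0 → posterior Beta(9, 10)
obs 7: x=1 → posterior Beta(10, 10)
obs 8: x=0 → posterior Beta(10, 11)
obs 9: x=0 → posterior Beta(10, 12)
obs 10: x=0 → posterior Beta(10, 13)
obs 11: x=0 → posterior Beta(10, 14)
obs 12: x=1 → posterior Beta(11, 14)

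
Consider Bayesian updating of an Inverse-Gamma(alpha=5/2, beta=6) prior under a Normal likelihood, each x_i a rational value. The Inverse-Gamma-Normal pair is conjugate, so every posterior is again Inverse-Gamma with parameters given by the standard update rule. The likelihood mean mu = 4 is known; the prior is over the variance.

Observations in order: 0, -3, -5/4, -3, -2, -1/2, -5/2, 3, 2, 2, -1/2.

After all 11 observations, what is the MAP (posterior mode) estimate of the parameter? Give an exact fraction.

4501/288

obs 1: x=0 → posterior Inverse-Gamma(3, 14)
obs 2: x=-3 → posterior Inverse-Gamma(7/2, 77/2)
obs 3: x=-5/4 → posterior Inverse-Gamma(4, 1673/32)
obs 4: x=-3 → posterior Inverse-Gamma(9/2, 2457/32)
obs 5: x=-2 → posterior Inverse-Gamma(5, 3033/32)
obs 6: x=-1/2 → posterior Inverse-Gamma(11/2, 3357/32)
obs 7: x=-5/2 → posterior Inverse-Gamma(6, 4033/32)
obs 8: x=3 → posterior Inverse-Gamma(13/2, 4049/32)
obs 9: x=2 → posterior Inverse-Gamma(7, 4113/32)
obs 10: x=2 → posterior Inverse-Gamma(15/2, 4177/32)
obs 11: x=-1/2 → posterior Inverse-Gamma(8, 4501/32)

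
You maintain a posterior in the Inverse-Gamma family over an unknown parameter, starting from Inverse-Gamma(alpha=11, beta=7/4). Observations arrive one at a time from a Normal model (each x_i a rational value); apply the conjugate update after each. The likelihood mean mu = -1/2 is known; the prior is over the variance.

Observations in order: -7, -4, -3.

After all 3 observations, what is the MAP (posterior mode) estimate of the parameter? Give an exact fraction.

257/108

obs 1: x=-7 → posterior Inverse-Gamma(23/2, 183/8)
obs 2: x=-4 → posterior Inverse-Gamma(12, 29)
obs 3: x=-3 → posterior Inverse-Gamma(25/2, 257/8)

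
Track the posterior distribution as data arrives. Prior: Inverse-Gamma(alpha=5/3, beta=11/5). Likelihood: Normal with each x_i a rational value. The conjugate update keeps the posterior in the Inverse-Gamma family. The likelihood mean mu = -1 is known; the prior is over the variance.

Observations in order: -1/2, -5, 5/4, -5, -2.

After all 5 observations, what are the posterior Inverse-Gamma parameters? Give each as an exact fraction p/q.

obs 1: x=-1/2 → posterior Inverse-Gamma(13/6, 93/40)
obs 2: x=-5 → posterior Inverse-Gamma(8/3, 413/40)
obs 3: x=5/4 → posterior Inverse-Gamma(19/6, 2057/160)
obs 4: x=-5 → posterior Inverse-Gamma(11/3, 3337/160)
obs 5: x=-2 → posterior Inverse-Gamma(25/6, 3417/160)

alpha=25/6, beta=3417/160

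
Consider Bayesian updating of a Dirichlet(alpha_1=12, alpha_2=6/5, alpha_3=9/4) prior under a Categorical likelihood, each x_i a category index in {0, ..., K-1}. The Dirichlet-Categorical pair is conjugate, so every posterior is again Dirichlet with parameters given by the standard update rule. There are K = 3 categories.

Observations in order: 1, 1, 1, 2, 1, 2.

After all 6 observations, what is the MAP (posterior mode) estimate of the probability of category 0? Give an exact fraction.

220/369

obs 1: x=1 → posterior Dirichlet(12, 11/5, 9/4)
obs 2: x=1 → posterior Dirichlet(12, 16/5, 9/4)
obs 3: x=1 → posterior Dirichlet(12, 21/5, 9/4)
obs 4: x=2 → posterior Dirichlet(12, 21/5, 13/4)
obs 5: x=1 → posterior Dirichlet(12, 26/5, 13/4)
obs 6: x=2 → posterior Dirichlet(12, 26/5, 17/4)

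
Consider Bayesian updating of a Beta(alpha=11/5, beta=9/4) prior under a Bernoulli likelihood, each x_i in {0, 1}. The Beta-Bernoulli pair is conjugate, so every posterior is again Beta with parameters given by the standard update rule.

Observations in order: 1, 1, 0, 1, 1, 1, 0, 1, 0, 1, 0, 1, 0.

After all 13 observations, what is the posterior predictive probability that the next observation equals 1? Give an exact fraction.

obs 1: x=1 → posterior Beta(16/5, 9/4)
obs 2: x=1 → posterior Beta(21/5, 9/4)
obs 3: x=0 → posterior Beta(21/5, 13/4)
obs 4: x=1 → posterior Beta(26/5, 13/4)
obs 5: x=1 → posterior Beta(31/5, 13/4)
obs 6: x=1 → posterior Beta(36/5, 13/4)
obs 7: x=0 → posterior Beta(36/5, 17/4)
obs 8: x=1 → posterior Beta(41/5, 17/4)
obs 9: x=0 → posterior Beta(41/5, 21/4)
obs 10: x=1 → posterior Beta(46/5, 21/4)
obs 11: x=0 → posterior Beta(46/5, 25/4)
obs 12: x=1 → posterior Beta(51/5, 25/4)
obs 13: x=0 → posterior Beta(51/5, 29/4)

204/349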